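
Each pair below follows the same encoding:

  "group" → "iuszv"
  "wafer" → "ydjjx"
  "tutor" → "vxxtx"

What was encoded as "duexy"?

brass

In group: g→i is +2, r→u is +3, o→s is +4, u→z is +5 — the shift increases by 1 each position. The shift increases by 1 at each position, starting from +2: 2, 3, 4, ….
Undoing it on duexy: d−2=b, u−3=r, e−4=a, x−5=s, y−6=s.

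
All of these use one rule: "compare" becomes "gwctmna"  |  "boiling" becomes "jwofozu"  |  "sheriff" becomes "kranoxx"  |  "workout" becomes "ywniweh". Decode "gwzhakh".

contest

c(2)→g(6) and o(14)→w(22) fit y≡23x+12 (mod 26); the inverse of 23 mod 26 is 17. Treating letters as 0–25, the rule is x ↦ 23x + 12 (mod 26).
Decoding gwzhakh: g(6)→17·(6−12)≡2=c; w(22)→17·(22−12)≡14=o; z(25)→17·(25−12)≡13=n; h(7)→17·(7−12)≡19=t; a(0)→17·(0−12)≡4=e; k(10)→17·(10−12)≡18=s; h(7)→17·(7−12)≡19=t (all mod 26).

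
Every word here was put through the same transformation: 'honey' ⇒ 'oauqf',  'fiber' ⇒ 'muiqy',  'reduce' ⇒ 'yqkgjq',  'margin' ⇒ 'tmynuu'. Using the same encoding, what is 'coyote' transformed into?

The shift depends on letter class: consonant h→o is +7, but vowel o→a is +12. The rule splits by letter class: vowels +12, consonants +7.
On coyote: c(cons)+7=j, o(vowel)+12=a, y(cons)+7=f, o(vowel)+12=a, t(cons)+7=a, e(vowel)+12=q.

jafaaq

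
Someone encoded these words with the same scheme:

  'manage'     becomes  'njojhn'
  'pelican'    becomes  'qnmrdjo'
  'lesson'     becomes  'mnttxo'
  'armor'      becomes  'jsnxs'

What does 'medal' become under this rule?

nnejm

The rule splits by letter class: vowels +9, consonants +1.
For medal: m(cons)+1=n, e(vowel)+9=n, d(cons)+1=e, a(vowel)+9=j, l(cons)+1=m.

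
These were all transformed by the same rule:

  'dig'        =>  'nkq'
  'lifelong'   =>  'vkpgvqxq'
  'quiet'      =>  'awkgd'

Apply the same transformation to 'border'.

The shift depends on letter class: consonant d→n is +10, but vowel i→k is +2. The rule splits by letter class: vowels +2, consonants +10.
Applying it to border: b(cons)+10=l, o(vowel)+2=q, r(cons)+10=b, d(cons)+10=n, e(vowel)+2=g, r(cons)+10=b.

lqbngb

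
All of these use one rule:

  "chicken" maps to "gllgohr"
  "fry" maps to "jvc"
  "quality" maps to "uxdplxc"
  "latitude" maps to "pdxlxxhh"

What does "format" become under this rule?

jrvqdx

The shift depends on letter class: consonant c→g is +4, but vowel i→l is +3. The rule splits by letter class: vowels +3, consonants +4.
On format: f(cons)+4=j, o(vowel)+3=r, r(cons)+4=v, m(cons)+4=q, a(vowel)+3=d, t(cons)+4=x.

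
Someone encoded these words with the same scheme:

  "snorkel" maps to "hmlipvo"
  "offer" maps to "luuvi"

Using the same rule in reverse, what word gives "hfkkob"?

Each pair mirrors across the alphabet (s↔h, n↔m, o↔l): positions sum to 25. Letters are reflected about the middle of the alphabet (position → 25−position): Atbash.
Undoing it on hfkkob: h↔s, f↔u, k↔p, k↔p, o↔l, b↔y.

supply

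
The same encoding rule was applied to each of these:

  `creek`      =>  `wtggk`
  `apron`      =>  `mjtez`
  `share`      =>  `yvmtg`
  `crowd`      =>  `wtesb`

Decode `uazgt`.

Each letter's alphabet position (a=0..z=25) is mapped through 5·x+12 mod 26 — an affine cipher.
Undoing it on uazgt: u(20)→21·(20−12)≡12=m; a(0)→21·(0−12)≡8=i; z(25)→21·(25−12)≡13=n; g(6)→21·(6−12)≡4=e; t(19)→21·(19−12)≡17=r (all mod 26).

miner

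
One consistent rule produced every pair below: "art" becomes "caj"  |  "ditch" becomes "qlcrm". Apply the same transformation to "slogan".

wjpxub

The output letters match the input read backwards, each shifted +9: art reversed is tra. Read the word backwards and shift each letter +9.
Applying it to slogan: reverse → nagols; then shift: n+9=w, a+9=j, g+9=p, o+9=x, l+9=u, s+9=b.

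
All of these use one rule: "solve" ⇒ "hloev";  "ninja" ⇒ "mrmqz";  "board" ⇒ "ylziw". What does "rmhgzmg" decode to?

instant

Each pair mirrors across the alphabet (s↔h, o↔l, l↔o): positions sum to 25. This is the alphabet-reversal cipher (Atbash): a becomes z, b becomes y, etc.
Reversing it on rmhgzmg: r↔i, m↔n, h↔s, g↔t, z↔a, m↔n, g↔t.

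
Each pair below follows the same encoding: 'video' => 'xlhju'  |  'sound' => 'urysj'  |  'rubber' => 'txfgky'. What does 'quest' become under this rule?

sxixz

In video: v→x is +2, i→l is +3, d→h is +4, e→j is +5 — the shift increases by 1 each position. Letter i (0-indexed) is shifted by i+2, so successive shifts are 2, 3, 4, ….
For quest: q+2=s, u+3=x, e+4=i, s+5=x, t+6=z.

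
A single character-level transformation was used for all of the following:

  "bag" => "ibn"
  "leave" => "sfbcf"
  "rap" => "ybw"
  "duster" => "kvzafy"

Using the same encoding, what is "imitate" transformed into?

jtjabaf

The shift depends on letter class: consonant b→i is +7, but vowel a→b is +1. The rule splits by letter class: vowels +1, consonants +7.
Applying it to imitate: i(vowel)+1=j, m(cons)+7=t, i(vowel)+1=j, t(cons)+7=a, a(vowel)+1=b, t(cons)+7=a, e(vowel)+1=f.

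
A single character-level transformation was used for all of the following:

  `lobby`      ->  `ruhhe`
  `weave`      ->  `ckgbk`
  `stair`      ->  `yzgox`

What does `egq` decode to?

Compare letters: l→r is +6, o→u is +6, b→h is +6 — a constant shift. This is a Caesar cipher with shift 6.
Reversing it on egq: e−6=y, g−6=a, q−6=k.

yak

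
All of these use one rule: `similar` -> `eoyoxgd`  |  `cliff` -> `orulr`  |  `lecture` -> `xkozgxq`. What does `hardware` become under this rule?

tgdjigdk

Shifts by position in similar: pos 0: s→e (+12), pos 1: i→o (+6), pos 2: m→y (+12), pos 3: i→o (+6) — repeating every 2. A repeating key of period 2 is used — shifts +12, +6 over and over.
Applying it to hardware: h+12=t, a+6=g, r+12=d, d+6=j, w+12=i, a+6=g, r+12=d, e+6=k.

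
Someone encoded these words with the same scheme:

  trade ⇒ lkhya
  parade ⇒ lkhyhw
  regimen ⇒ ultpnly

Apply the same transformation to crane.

The output letters match the input read backwards, each shifted +7: trade reversed is edart. Read the word backwards and shift each letter +7.
On crane: reverse → enarc; then shift: e+7=l, n+7=u, a+7=h, r+7=y, c+7=j.

luhyj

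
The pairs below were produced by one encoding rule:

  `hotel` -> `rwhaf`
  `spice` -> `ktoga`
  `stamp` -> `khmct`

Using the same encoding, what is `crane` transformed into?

h(7)→r(17) and o(14)→w(22) fit y≡23x+12 (mod 26); the inverse of 23 mod 26 is 17. This is an affine cipher: with a=0,…,z=25, each position x becomes (23x+12) mod 26.
Applying it to crane: c(2)→23·2+12≡6=g; r(17)→23·17+12≡13=n; a(0)→23·0+12≡12=m; n(13)→23·13+12≡25=z; e(4)→23·4+12≡0=a (all mod 26).

gnmza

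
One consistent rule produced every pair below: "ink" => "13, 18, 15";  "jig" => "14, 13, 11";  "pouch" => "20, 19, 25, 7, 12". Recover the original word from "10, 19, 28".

fox

i is letter #9 and maps to 13: an offset of 4. Letters become their 1-based position plus 4 (so a→5, b→6, …).
Decoding 10, 19, 28: 10→(10−4)÷1=6=f, 19→(19−4)÷1=15=o, 28→(28−4)÷1=24=x.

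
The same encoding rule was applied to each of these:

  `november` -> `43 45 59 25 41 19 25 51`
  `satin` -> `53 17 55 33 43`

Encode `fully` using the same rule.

27 57 39 39 65

n(#14)→43 and o(#15)→45: differences scale by 2, so n = 2·pos + 15. The formula is n = 2×(alphabet index, a=1) + 15.
On fully: f=6→27, u=21→57, l=12→39, l=12→39, y=25→65.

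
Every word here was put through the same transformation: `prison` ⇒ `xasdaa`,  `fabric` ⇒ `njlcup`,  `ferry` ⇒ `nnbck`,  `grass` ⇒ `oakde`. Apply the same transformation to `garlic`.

ojbwup

Each letter shifts forward by (position + 8), i.e. 8, 9, 10, … — the shift grows by one for each successive letter.
On garlic: g+8=o, a+9=j, r+10=b, l+11=w, i+12=u, c+13=p.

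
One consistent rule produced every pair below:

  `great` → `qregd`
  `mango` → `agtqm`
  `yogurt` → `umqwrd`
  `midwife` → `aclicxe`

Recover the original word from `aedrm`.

metro

g(6)→q(16) and r(17)→r(17) fit y≡19x+6 (mod 26); the inverse of 19 mod 26 is 11. This is an affine cipher: with a=0,…,z=25, each position x becomes (19x+6) mod 26.
Reversing it on aedrm: a(0)→11·(0−6)≡12=m; e(4)→11·(4−6)≡4=e; d(3)→11·(3−6)≡19=t; r(17)→11·(17−6)≡17=r; m(12)→11·(12−6)≡14=o (all mod 26).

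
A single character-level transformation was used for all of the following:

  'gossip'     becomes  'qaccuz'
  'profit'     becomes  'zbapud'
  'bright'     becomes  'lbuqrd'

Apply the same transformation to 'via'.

fum

The shift depends on letter class: consonant g→q is +10, but vowel o→a is +12. The rule splits by letter class: vowels +12, consonants +10.
On via: v(cons)+10=f, i(vowel)+12=u, a(vowel)+12=m.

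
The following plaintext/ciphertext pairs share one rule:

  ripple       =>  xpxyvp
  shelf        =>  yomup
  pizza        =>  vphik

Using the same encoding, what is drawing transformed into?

Letter i (0-indexed) is shifted by i+6, so successive shifts are 6, 7, 8, ….
On drawing: d+6=j, r+7=y, a+8=i, w+9=f, i+10=s, n+11=y, g+12=s.

jyifsys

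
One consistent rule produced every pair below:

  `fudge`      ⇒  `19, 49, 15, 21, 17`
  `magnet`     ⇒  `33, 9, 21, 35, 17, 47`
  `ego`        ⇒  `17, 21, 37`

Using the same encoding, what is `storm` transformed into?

f(#6)→19 and u(#21)→49: differences scale by 2, so n = 2·pos + 7. Each letter becomes 2×(its alphabet position, a=1..z=26) + 7.
For storm: s=19→45, t=20→47, o=15→37, r=18→43, m=13→33.

45, 47, 37, 43, 33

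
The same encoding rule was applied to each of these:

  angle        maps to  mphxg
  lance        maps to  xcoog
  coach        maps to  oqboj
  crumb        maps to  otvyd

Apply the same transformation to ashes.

muiqu

Shifts by position in angle: pos 0: a→m (+12), pos 1: n→p (+2), pos 2: g→h (+1), pos 3: l→x (+12), pos 4: e→g (+2) — repeating every 3. It's a Vigenère-style cipher with numeric key [12,2,1]: position i shifts by key[i mod 3].
Applying it to ashes: a+12=m, s+2=u, h+1=i, e+12=q, s+2=u.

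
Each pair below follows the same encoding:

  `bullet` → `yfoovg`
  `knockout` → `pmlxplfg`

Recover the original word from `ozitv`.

Each pair mirrors across the alphabet (b↔y, u↔f, l↔o): positions sum to 25. Each letter is replaced by its mirror in the alphabet: a↔z, b↔y, c↔x, and so on (the Atbash cipher).
Decoding ozitv: o↔l, z↔a, i↔r, t↔g, v↔e.

large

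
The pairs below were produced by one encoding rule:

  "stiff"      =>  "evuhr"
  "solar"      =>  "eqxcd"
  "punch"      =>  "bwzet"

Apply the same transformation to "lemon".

The shifts repeat in a cycle of length 2: positions 0,1,… shift by +12, +2, then the pattern repeats.
For lemon: l+12=x, e+2=g, m+12=y, o+2=q, n+12=z.

xgyqz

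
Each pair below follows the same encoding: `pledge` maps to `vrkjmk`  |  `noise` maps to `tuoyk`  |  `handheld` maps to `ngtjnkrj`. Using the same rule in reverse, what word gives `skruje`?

It's a constant shift of +6 (ROT6).
Reversing it on skruje: s−6=m, k−6=e, r−6=l, u−6=o, j−6=d, e−6=y.

melody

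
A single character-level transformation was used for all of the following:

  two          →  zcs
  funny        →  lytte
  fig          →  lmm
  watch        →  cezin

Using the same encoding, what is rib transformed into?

xmh

The rule splits by letter class: vowels +4, consonants +6.
On rib: r(cons)+6=x, i(vowel)+4=m, b(cons)+6=h.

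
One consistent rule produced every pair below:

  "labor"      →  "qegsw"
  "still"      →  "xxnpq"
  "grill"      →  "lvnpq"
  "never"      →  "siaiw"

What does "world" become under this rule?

Shifts by position in labor: pos 0: l→q (+5), pos 1: a→e (+4), pos 2: b→g (+5), pos 3: o→s (+4) — repeating every 2. The shifts repeat in a cycle of length 2: positions 0,1,… shift by +5, +4, then the pattern repeats.
On world: w+5=b, o+4=s, r+5=w, l+4=p, d+5=i.

bswpi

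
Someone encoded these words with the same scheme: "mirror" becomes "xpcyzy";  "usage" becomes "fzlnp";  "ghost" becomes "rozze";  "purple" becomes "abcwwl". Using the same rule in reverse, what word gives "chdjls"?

rascal

It's a Vigenère-style cipher with numeric key [11,7]: position i shifts by key[i mod 2].
Decoding chdjls: c−11=r, h−7=a, d−11=s, j−7=c, l−11=a, s−7=l.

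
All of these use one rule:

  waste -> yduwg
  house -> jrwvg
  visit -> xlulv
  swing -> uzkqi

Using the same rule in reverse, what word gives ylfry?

Shifts by position in waste: pos 0: w→y (+2), pos 1: a→d (+3), pos 2: s→u (+2), pos 3: t→w (+3) — repeating every 2. A repeating key of period 2 is used — shifts +2, +3 over and over.
Decoding ylfry: y−2=w, l−3=i, f−2=d, r−3=o, y−2=w.

widow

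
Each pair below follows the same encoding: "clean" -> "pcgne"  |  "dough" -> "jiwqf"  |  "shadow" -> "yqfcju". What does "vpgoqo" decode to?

moment

The output letters match the input read backwards, each shifted +2: clean reversed is naelc. Two steps: reverse the string, then apply a Caesar shift of +2.
Decoding vpgoqo: shift back: v−2=t, p−2=n, g−2=e, o−2=m, q−2=o, o−2=m → tnemom; then reverse → moment.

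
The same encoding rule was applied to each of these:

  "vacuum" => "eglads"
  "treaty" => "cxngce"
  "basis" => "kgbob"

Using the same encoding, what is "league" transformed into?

ukjmdk

Shifts by position in vacuum: pos 0: v→e (+9), pos 1: a→g (+6), pos 2: c→l (+9), pos 3: u→a (+6) — repeating every 2. It's a Vigenère-style cipher with numeric key [9,6]: position i shifts by key[i mod 2].
Applying it to league: l+9=u, e+6=k, a+9=j, g+6=m, u+9=d, e+6=k.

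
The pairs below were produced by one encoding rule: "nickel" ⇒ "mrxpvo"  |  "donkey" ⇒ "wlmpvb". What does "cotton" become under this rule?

Letters are reflected about the middle of the alphabet (position → 25−position): Atbash.
On cotton: c↔x, o↔l, t↔g, t↔g, o↔l, n↔m.

xlgglm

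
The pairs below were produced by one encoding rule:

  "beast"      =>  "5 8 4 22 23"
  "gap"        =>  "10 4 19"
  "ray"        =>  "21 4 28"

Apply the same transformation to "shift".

22 11 12 9 23

b is letter #2 and maps to 5: an offset of 3. Letters become their 1-based position plus 3 (so a→4, b→5, …).
Applying it to shift: s=19→22, h=8→11, i=9→12, f=6→9, t=20→23.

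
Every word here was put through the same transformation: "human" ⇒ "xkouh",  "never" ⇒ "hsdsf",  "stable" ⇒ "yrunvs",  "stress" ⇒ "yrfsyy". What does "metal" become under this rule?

h(7)→x(23) and u(20)→k(10) fit y≡19x+20 (mod 26); the inverse of 19 mod 26 is 11. This is an affine cipher: with a=0,…,z=25, each position x becomes (19x+20) mod 26.
On metal: m(12)→19·12+20≡14=o; e(4)→19·4+20≡18=s; t(19)→19·19+20≡17=r; a(0)→19·0+20≡20=u; l(11)→19·11+20≡21=v (all mod 26).

osruv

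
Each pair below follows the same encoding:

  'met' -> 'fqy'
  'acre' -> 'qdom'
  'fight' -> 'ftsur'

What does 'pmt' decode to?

The word is reversed, then every letter is shifted forward by 12.
Undoing it on pmt: shift back: p−12=d, m−12=a, t−12=h → dah; then reverse → had.

had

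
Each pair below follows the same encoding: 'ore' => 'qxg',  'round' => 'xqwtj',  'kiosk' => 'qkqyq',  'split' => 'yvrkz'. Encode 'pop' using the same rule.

vqv

Vowels shift forward by 2 and consonants shift forward by 6.
On pop: p(cons)+6=v, o(vowel)+2=q, p(cons)+6=v.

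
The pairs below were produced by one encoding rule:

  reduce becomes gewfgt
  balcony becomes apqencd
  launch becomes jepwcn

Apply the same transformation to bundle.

The output letters match the input read backwards, each shifted +2: reduce reversed is ecuder. Two steps: reverse the string, then apply a Caesar shift of +2.
Applying it to bundle: reverse → eldnub; then shift: e+2=g, l+2=n, d+2=f, n+2=p, u+2=w, b+2=d.

gnfpwd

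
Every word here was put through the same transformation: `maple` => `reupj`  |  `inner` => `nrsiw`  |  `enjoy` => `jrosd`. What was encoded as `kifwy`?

It's a Vigenère-style cipher with numeric key [5,4]: position i shifts by key[i mod 2].
Undoing it on kifwy: k−5=f, i−4=e, f−5=a, w−4=s, y−5=t.

feast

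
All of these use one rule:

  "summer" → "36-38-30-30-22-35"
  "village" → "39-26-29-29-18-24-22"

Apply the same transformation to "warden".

The number is (letter's place in the alphabet, a=1) + 17.
Applying it to warden: w=23→40, a=1→18, r=18→35, d=4→21, e=5→22, n=14→31.

40-18-35-21-22-31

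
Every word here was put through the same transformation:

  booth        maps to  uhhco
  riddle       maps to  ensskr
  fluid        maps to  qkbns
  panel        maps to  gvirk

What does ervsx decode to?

ready

b(1)→u(20) and o(14)→h(7) fit y≡25x+21 (mod 26); the inverse of 25 mod 26 is 25. Each letter's alphabet position (a=0..z=25) is mapped through 25·x+21 mod 26 — an affine cipher.
Decoding ervsx: e(4)→25·(4−21)≡17=r; r(17)→25·(17−21)≡4=e; v(21)→25·(21−21)≡0=a; s(18)→25·(18−21)≡3=d; x(23)→25·(23−21)≡24=y (all mod 26).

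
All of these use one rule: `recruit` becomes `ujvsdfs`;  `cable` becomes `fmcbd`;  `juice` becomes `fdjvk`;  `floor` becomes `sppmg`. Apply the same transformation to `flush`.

Read the word backwards and shift each letter +1.
Applying it to flush: reverse → hsulf; then shift: h+1=i, s+1=t, u+1=v, l+1=m, f+1=g.

itvmg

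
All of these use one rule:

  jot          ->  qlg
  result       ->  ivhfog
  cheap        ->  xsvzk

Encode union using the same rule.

fmrlm

Each pair mirrors across the alphabet (j↔q, o↔l, t↔g): positions sum to 25. Each letter is replaced by its mirror in the alphabet: a↔z, b↔y, c↔x, and so on (the Atbash cipher).
For union: u↔f, n↔m, i↔r, o↔l, n↔m.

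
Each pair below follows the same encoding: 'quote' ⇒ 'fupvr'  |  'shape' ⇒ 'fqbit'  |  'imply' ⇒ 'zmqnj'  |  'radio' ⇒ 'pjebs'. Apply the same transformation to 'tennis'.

tjoofu

The output letters match the input read backwards, each shifted +1: quote reversed is etouq. Read the word backwards and shift each letter +1.
Applying it to tennis: reverse → sinnet; then shift: s+1=t, i+1=j, n+1=o, n+1=o, e+1=f, t+1=u.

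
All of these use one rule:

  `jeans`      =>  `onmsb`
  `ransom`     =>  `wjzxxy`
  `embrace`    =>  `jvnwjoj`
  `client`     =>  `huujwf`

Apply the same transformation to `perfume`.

The shifts repeat in a cycle of length 3: positions 0,1,… shift by +5, +9, +12, then the pattern repeats.
Applying it to perfume: p+5=u, e+9=n, r+12=d, f+5=k, u+9=d, m+12=y, e+5=j.

undkdyj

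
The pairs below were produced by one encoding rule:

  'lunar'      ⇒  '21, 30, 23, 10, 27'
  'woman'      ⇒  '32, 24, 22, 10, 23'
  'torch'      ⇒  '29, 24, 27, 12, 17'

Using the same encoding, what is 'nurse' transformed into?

23, 30, 27, 28, 14

l is letter #12 and maps to 21: an offset of 9. Each letter is replaced by its alphabet position (a=1..z=26) + 9.
On nurse: n=14→23, u=21→30, r=18→27, s=19→28, e=5→14.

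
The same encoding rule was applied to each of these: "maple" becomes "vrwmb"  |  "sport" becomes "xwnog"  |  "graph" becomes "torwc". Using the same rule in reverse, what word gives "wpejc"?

m(12)→v(21) and a(0)→r(17) fit y≡9x+17 (mod 26); the inverse of 9 mod 26 is 3. Each letter's alphabet position (a=0..z=25) is mapped through 9·x+17 mod 26 — an affine cipher.
Reversing it on wpejc: w(22)→3·(22−17)≡15=p; p(15)→3·(15−17)≡20=u; e(4)→3·(4−17)≡13=n; j(9)→3·(9−17)≡2=c; c(2)→3·(2−17)≡7=h (all mod 26).

punch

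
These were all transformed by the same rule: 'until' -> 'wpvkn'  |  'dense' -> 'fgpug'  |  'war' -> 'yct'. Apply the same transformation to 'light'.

Compare letters: u→w is +2, n→p is +2, t→v is +2 — a constant shift. It's a constant shift of +2 (ROT2).
On light: l+2=n, i+2=k, g+2=i, h+2=j, t+2=v.

nkijv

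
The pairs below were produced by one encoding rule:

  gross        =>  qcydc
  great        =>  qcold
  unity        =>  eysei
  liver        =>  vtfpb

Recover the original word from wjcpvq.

myself

A repeating key of period 2 is used — shifts +10, +11 over and over.
Decoding wjcpvq: w−10=m, j−11=y, c−10=s, p−11=e, v−10=l, q−11=f.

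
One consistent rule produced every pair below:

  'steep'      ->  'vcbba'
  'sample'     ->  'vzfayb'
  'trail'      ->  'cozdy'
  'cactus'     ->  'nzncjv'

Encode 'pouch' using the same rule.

atjnw

s(18)→v(21) and t(19)→c(2) fit y≡7x+25 (mod 26); the inverse of 7 mod 26 is 15. Each letter's alphabet position (a=0..z=25) is mapped through 7·x+25 mod 26 — an affine cipher.
For pouch: p(15)→7·15+25≡0=a; o(14)→7·14+25≡19=t; u(20)→7·20+25≡9=j; c(2)→7·2+25≡13=n; h(7)→7·7+25≡22=w (all mod 26).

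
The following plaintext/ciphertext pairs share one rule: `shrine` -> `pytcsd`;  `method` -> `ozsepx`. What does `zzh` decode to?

The word is reversed, then every letter is shifted forward by 11.
Reversing it on zzh: shift back: z−11=o, z−11=o, h−11=w → oow; then reverse → woo.

woo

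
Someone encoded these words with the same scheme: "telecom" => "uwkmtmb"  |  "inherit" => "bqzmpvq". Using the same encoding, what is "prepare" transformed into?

mzixmzx

The output letters match the input read backwards, each shifted +8: telecom reversed is mocelet. Read the word backwards and shift each letter +8.
For prepare: reverse → eraperp; then shift: e+8=m, r+8=z, a+8=i, p+8=x, e+8=m, r+8=z, p+8=x.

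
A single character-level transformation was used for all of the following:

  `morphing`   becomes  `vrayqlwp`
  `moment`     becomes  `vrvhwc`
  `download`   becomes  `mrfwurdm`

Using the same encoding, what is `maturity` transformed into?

The shift depends on letter class: consonant m→v is +9, but vowel o→r is +3. Vowels shift forward by 3 and consonants shift forward by 9.
Applying it to maturity: m(cons)+9=v, a(vowel)+3=d, t(cons)+9=c, u(vowel)+3=x, r(cons)+9=a, i(vowel)+3=l, t(cons)+9=c, y(cons)+9=h.

vdcxalch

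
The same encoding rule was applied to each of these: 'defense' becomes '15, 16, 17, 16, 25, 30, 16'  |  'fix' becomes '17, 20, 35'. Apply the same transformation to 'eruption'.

d is letter #4 and maps to 15: an offset of 11. Each letter is replaced by its alphabet position (a=1..z=26) + 11.
On eruption: e=5→16, r=18→29, u=21→32, p=16→27, t=20→31, i=9→20, o=15→26, n=14→25.

16, 29, 32, 27, 31, 20, 26, 25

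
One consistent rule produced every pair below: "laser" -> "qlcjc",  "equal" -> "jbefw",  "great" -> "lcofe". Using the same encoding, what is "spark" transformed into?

Shifts by position in laser: pos 0: l→q (+5), pos 1: a→l (+11), pos 2: s→c (+10), pos 3: e→j (+5), pos 4: r→c (+11) — repeating every 3. The shifts repeat in a cycle of length 3: positions 0,1,… shift by +5, +11, +10, then the pattern repeats.
Applying it to spark: s+5=x, p+11=a, a+10=k, r+5=w, k+11=v.

xakwv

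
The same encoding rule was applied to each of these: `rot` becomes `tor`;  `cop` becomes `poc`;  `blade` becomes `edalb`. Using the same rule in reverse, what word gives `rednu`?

The output letters match the input read backwards: rot reversed is tor. The word is simply reversed.
Decoding rednu: then reverse → under.

under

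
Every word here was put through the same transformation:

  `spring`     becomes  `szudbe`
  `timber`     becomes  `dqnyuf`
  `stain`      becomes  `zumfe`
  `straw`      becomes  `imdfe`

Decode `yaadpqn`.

bedroom

The output letters match the input read backwards, each shifted +12: spring reversed is gnirps. Two steps: reverse the string, then apply a Caesar shift of +12.
Undoing it on yaadpqn: shift back: y−12=m, a−12=o, a−12=o, d−12=r, p−12=d, q−12=e, n−12=b → moordeb; then reverse → bedroom.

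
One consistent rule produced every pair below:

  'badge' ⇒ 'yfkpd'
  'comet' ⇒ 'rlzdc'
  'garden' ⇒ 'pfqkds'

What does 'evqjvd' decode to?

This is an affine cipher: with a=0,…,z=25, each position x becomes (19x+5) mod 26.
Undoing it on evqjvd: e(4)→11·(4−5)≡15=p; v(21)→11·(21−5)≡20=u; q(16)→11·(16−5)≡17=r; j(9)→11·(9−5)≡18=s; v(21)→11·(21−5)≡20=u; d(3)→11·(3−5)≡4=e (all mod 26).

pursue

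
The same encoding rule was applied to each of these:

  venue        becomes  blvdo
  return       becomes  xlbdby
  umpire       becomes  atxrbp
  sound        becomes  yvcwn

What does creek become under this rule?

iymnu

In venue: v→b is +6, e→l is +7, n→v is +8, u→d is +9 — the shift increases by 1 each position. Letter i (0-indexed) is shifted by i+6, so successive shifts are 6, 7, 8, ….
Applying it to creek: c+6=i, r+7=y, e+8=m, e+9=n, k+10=u.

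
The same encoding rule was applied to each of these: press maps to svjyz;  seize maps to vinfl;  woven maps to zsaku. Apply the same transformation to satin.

In press: p→s is +3, r→v is +4, e→j is +5, s→y is +6 — the shift increases by 1 each position. The shift increases by 1 at each position, starting from +3: 3, 4, 5, ….
For satin: s+3=v, a+4=e, t+5=y, i+6=o, n+7=u.

veyou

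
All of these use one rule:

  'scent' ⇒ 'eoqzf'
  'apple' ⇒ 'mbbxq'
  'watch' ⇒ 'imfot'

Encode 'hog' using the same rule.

tas

Compare letters: s→e is +12, c→o is +12, e→q is +12 — a constant shift. Each letter is shifted forward by 12 in the alphabet (a Caesar shift of +12).
On hog: h+12=t, o+12=a, g+12=s.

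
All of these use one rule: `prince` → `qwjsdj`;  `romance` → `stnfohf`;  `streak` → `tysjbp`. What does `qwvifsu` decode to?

Shifts by position in prince: pos 0: p→q (+1), pos 1: r→w (+5), pos 2: i→j (+1), pos 3: n→s (+5) — repeating every 2. The shifts repeat in a cycle of length 2: positions 0,1,… shift by +1, +5, then the pattern repeats.
Decoding qwvifsu: q−1=p, w−5=r, v−1=u, i−5=d, f−1=e, s−5=n, u−1=t.

prudent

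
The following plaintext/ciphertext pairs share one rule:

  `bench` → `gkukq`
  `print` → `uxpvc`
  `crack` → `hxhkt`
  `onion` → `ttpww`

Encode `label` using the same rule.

qgimu

In bench: b→g is +5, e→k is +6, n→u is +7, c→k is +8 — the shift increases by 1 each position. Letter i (0-indexed) is shifted by i+5, so successive shifts are 5, 6, 7, ….
On label: l+5=q, a+6=g, b+7=i, e+8=m, l+9=u.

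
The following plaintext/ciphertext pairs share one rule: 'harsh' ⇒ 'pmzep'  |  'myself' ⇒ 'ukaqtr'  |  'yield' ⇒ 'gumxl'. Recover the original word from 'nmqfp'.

faith

Shifts by position in harsh: pos 0: h→p (+8), pos 1: a→m (+12), pos 2: r→z (+8), pos 3: s→e (+12) — repeating every 2. It's a Vigenère-style cipher with numeric key [8,12]: position i shifts by key[i mod 2].
Undoing it on nmqfp: n−8=f, m−12=a, q−8=i, f−12=t, p−8=h.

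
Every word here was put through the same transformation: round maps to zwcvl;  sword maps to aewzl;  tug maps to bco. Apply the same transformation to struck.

It's a constant shift of +8 (ROT8).
On struck: s+8=a, t+8=b, r+8=z, u+8=c, c+8=k, k+8=s.

abzcks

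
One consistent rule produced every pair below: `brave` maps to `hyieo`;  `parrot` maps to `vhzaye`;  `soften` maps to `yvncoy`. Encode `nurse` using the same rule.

tbzbo

Letter i (0-indexed) is shifted by i+6, so successive shifts are 6, 7, 8, ….
For nurse: n+6=t, u+7=b, r+8=z, s+9=b, e+10=o.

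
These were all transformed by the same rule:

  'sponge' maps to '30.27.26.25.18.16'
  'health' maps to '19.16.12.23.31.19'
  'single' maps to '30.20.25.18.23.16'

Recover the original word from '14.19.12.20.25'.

chain

s is letter #19 and maps to 30: an offset of 11. The number is (letter's place in the alphabet, a=1) + 11.
Reversing it on 14.19.12.20.25: 14→(14−11)÷1=3=c, 19→(19−11)÷1=8=h, 12→(12−11)÷1=1=a, 20→(20−11)÷1=9=i, 25→(25−11)÷1=14=n.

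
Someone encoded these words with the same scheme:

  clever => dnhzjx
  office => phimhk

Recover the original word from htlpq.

In clever: c→d is +1, l→n is +2, e→h is +3, v→z is +4 — the shift increases by 1 each position. The shift increases by 1 at each position, starting from +1: 1, 2, 3, ….
Decoding htlpq: h−1=g, t−2=r, l−3=i, p−4=l, q−5=l.

grill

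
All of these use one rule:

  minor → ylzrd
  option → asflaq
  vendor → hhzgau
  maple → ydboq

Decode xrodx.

local

Shifts by position in minor: pos 0: m→y (+12), pos 1: i→l (+3), pos 2: n→z (+12), pos 3: o→r (+3) — repeating every 2. The shifts repeat in a cycle of length 2: positions 0,1,… shift by +12, +3, then the pattern repeats.
Reversing it on xrodx: x−12=l, r−3=o, o−12=c, d−3=a, x−12=l.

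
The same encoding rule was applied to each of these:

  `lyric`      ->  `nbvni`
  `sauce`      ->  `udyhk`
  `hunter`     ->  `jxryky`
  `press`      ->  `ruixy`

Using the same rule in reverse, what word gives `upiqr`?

smell

In lyric: l→n is +2, y→b is +3, r→v is +4, i→n is +5 — the shift increases by 1 each position. Letter i (0-indexed) is shifted by i+2, so successive shifts are 2, 3, 4, ….
Decoding upiqr: u−2=s, p−3=m, i−4=e, q−5=l, r−6=l.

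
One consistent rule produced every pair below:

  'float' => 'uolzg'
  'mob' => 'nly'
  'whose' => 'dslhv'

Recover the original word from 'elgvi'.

voter

Letters are reflected about the middle of the alphabet (position → 25−position): Atbash.
Decoding elgvi: e↔v, l↔o, g↔t, v↔e, i↔r.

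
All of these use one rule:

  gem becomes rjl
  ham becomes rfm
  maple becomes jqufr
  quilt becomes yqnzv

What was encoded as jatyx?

The word is reversed, then every letter is shifted forward by 5.
Decoding jatyx: shift back: j−5=e, a−5=v, t−5=o, y−5=t, x−5=s → evots; then reverse → stove.

stove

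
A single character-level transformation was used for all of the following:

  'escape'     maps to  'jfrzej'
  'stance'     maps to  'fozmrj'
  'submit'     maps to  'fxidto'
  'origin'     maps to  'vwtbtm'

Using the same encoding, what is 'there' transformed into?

okjwj

e(4)→j(9) and s(18)→f(5) fit y≡9x+25 (mod 26); the inverse of 9 mod 26 is 3. This is an affine cipher: with a=0,…,z=25, each position x becomes (9x+25) mod 26.
For there: t(19)→9·19+25≡14=o; h(7)→9·7+25≡10=k; e(4)→9·4+25≡9=j; r(17)→9·17+25≡22=w; e(4)→9·4+25≡9=j (all mod 26).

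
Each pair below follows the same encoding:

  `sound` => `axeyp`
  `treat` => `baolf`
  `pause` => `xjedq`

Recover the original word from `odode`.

guess

In sound: s→a is +8, o→x is +9, u→e is +10, n→y is +11 — the shift increases by 1 each position. The shift increases by 1 at each position, starting from +8: 8, 9, 10, ….
Undoing it on odode: o−8=g, d−9=u, o−10=e, d−11=s, e−12=s.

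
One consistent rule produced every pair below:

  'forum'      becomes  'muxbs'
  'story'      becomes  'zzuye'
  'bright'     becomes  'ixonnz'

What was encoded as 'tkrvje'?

melody

Shifts by position in forum: pos 0: f→m (+7), pos 1: o→u (+6), pos 2: r→x (+6), pos 3: u→b (+7), pos 4: m→s (+6) — repeating every 3. A repeating key of period 3 is used — shifts +7, +6, +6 over and over.
Decoding tkrvje: t−7=m, k−6=e, r−6=l, v−7=o, j−6=d, e−6=y.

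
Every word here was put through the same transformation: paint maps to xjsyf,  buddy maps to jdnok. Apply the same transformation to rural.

Letter i (0-indexed) is shifted by i+8, so successive shifts are 8, 9, 10, ….
For rural: r+8=z, u+9=d, r+10=b, a+11=l, l+12=x.

zdblx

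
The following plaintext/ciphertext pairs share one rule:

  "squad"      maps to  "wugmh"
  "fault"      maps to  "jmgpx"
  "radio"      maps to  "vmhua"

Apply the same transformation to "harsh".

The shift depends on letter class: consonant s→w is +4, but vowel u→g is +12. Vowels shift forward by 12 and consonants shift forward by 4.
On harsh: h(cons)+4=l, a(vowel)+12=m, r(cons)+4=v, s(cons)+4=w, h(cons)+4=l.

lmvwl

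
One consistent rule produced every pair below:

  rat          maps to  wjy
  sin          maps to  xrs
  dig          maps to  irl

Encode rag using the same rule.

The shift depends on letter class: consonant r→w is +5, but vowel a→j is +9. Vowels shift forward by 9 and consonants shift forward by 5.
For rag: r(cons)+5=w, a(vowel)+9=j, g(cons)+5=l.

wjl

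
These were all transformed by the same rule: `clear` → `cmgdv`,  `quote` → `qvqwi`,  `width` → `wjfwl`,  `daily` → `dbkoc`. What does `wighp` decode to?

wheel

In clear: c→c is +0, l→m is +1, e→g is +2, a→d is +3 — the shift increases by 1 each position. Letter i (0-indexed) is shifted by i+0, so successive shifts are 0, 1, 2, ….
Undoing it on wighp: w−0=w, i−1=h, g−2=e, h−3=e, p−4=l.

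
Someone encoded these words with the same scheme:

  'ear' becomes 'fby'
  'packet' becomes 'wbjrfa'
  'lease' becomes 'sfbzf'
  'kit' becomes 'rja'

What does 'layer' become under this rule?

sbffy

The shift depends on letter class: consonant r→y is +7, but vowel e→f is +1. The rule splits by letter class: vowels +1, consonants +7.
Applying it to layer: l(cons)+7=s, a(vowel)+1=b, y(cons)+7=f, e(vowel)+1=f, r(cons)+7=y.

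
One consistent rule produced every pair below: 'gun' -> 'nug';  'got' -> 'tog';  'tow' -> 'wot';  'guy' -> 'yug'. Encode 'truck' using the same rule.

kcurt

The output letters match the input read backwards: gun reversed is nug. The word is simply reversed.
For truck: reverse → kcurt.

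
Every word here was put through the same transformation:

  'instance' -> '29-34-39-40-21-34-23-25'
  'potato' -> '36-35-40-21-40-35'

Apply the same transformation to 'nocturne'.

34-35-23-40-41-38-34-25

i is letter #9 and maps to 29: an offset of 20. Each letter is replaced by its alphabet position (a=1..z=26) + 20.
On nocturne: n=14→34, o=15→35, c=3→23, t=20→40, u=21→41, r=18→38, n=14→34, e=5→25.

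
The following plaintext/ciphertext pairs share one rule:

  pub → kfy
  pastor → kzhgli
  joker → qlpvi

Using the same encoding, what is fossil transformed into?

ulhhro

Each pair mirrors across the alphabet (p↔k, u↔f, b↔y): positions sum to 25. This is the alphabet-reversal cipher (Atbash): a becomes z, b becomes y, etc.
On fossil: f↔u, o↔l, s↔h, s↔h, i↔r, l↔o.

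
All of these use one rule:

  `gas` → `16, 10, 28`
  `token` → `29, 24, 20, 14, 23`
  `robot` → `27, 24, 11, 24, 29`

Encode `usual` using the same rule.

Each letter is replaced by its alphabet position (a=1..z=26) + 9.
On usual: u=21→30, s=19→28, u=21→30, a=1→10, l=12→21.

30, 28, 30, 10, 21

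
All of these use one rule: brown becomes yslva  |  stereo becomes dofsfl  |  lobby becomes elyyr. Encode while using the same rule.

b(1)→y(24) and r(17)→s(18) fit y≡11x+13 (mod 26); the inverse of 11 mod 26 is 19. Treating letters as 0–25, the rule is x ↦ 11x + 13 (mod 26).
On while: w(22)→11·22+13≡21=v; h(7)→11·7+13≡12=m; i(8)→11·8+13≡23=x; l(11)→11·11+13≡4=e; e(4)→11·4+13≡5=f (all mod 26).

vmxef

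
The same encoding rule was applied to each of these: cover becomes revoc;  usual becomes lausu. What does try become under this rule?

yrt

The output letters match the input read backwards: cover reversed is revoc. It's just the letters in reverse order.
Applying it to try: reverse → yrt.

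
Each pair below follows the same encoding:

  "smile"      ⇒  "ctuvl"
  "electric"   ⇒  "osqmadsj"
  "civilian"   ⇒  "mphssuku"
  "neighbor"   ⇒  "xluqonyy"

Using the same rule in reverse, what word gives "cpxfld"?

Shifts by position in smile: pos 0: s→c (+10), pos 1: m→t (+7), pos 2: i→u (+12), pos 3: l→v (+10), pos 4: e→l (+7) — repeating every 3. It's a Vigenère-style cipher with numeric key [10,7,12]: position i shifts by key[i mod 3].
Reversing it on cpxfld: c−10=s, p−7=i, x−12=l, f−10=v, l−7=e, d−12=r.

silver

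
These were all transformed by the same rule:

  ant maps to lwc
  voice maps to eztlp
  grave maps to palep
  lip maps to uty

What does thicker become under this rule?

The shift depends on letter class: consonant n→w is +9, but vowel a→l is +11. The rule splits by letter class: vowels +11, consonants +9.
Applying it to thicker: t(cons)+9=c, h(cons)+9=q, i(vowel)+11=t, c(cons)+9=l, k(cons)+9=t, e(vowel)+11=p, r(cons)+9=a.

cqtltpa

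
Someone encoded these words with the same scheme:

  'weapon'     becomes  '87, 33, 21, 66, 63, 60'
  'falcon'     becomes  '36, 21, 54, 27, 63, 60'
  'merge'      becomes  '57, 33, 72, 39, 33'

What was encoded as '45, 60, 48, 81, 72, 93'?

injury

With a=1..z=26, the number is 3·pos + 18.
Undoing it on 45, 60, 48, 81, 72, 93: 45→(45−18)÷3=9=i, 60→(60−18)÷3=14=n, 48→(48−18)÷3=10=j, 81→(81−18)÷3=21=u, 72→(72−18)÷3=18=r, 93→(93−18)÷3=25=y.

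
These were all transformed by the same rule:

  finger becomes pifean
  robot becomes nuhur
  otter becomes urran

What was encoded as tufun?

Each letter's alphabet position (a=0..z=25) is mapped through 15·x+18 mod 26 — an affine cipher.
Undoing it on tufun: t(19)→7·(19−18)≡7=h; u(20)→7·(20−18)≡14=o; f(5)→7·(5−18)≡13=n; u(20)→7·(20−18)≡14=o; n(13)→7·(13−18)≡17=r (all mod 26).

honor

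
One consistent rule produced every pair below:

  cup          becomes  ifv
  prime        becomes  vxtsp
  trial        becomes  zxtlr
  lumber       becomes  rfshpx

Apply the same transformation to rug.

The rule splits by letter class: vowels +11, consonants +6.
On rug: r(cons)+6=x, u(vowel)+11=f, g(cons)+6=m.

xfm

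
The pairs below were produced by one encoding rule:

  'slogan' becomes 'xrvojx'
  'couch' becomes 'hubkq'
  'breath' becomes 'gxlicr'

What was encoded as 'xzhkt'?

stack

In slogan: s→x is +5, l→r is +6, o→v is +7, g→o is +8 — the shift increases by 1 each position. Letter i (0-indexed) is shifted by i+5, so successive shifts are 5, 6, 7, ….
Undoing it on xzhkt: x−5=s, z−6=t, h−7=a, k−8=c, t−9=k.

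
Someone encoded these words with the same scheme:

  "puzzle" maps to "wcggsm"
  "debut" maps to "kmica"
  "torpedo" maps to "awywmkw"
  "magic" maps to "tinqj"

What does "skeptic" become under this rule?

zrmwaqj

Vowels shift forward by 8 and consonants shift forward by 7.
For skeptic: s(cons)+7=z, k(cons)+7=r, e(vowel)+8=m, p(cons)+7=w, t(cons)+7=a, i(vowel)+8=q, c(cons)+7=j.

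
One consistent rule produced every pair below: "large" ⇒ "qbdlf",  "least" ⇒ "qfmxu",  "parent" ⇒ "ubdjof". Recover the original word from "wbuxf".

raise

Shifts by position in large: pos 0: l→q (+5), pos 1: a→b (+1), pos 2: r→d (+12), pos 3: g→l (+5), pos 4: e→f (+1) — repeating every 3. It's a Vigenère-style cipher with numeric key [5,1,12]: position i shifts by key[i mod 3].
Reversing it on wbuxf: w−5=r, b−1=a, u−12=i, x−5=s, f−1=e.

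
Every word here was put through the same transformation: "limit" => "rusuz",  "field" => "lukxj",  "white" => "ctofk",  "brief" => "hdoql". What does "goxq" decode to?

acre

Shifts by position in limit: pos 0: l→r (+6), pos 1: i→u (+12), pos 2: m→s (+6), pos 3: i→u (+12) — repeating every 2. The shifts repeat in a cycle of length 2: positions 0,1,… shift by +6, +12, then the pattern repeats.
Undoing it on goxq: g−6=a, o−12=c, x−6=r, q−12=e.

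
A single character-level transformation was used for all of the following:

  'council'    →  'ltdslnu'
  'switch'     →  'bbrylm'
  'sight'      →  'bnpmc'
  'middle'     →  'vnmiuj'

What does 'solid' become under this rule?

Shifts by position in council: pos 0: c→l (+9), pos 1: o→t (+5), pos 2: u→d (+9), pos 3: n→s (+5) — repeating every 2. It's a Vigenère-style cipher with numeric key [9,5]: position i shifts by key[i mod 2].
For solid: s+9=b, o+5=t, l+9=u, i+5=n, d+9=m.

btunm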